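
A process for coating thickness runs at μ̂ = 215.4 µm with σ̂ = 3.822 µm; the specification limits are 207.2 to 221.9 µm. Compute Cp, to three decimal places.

0.641

Cp = (USL − LSL) / (6σ̂) = (221.9 − 207.2) / (6 × 3.822) = 14.7000 / 22.9320 = 0.6410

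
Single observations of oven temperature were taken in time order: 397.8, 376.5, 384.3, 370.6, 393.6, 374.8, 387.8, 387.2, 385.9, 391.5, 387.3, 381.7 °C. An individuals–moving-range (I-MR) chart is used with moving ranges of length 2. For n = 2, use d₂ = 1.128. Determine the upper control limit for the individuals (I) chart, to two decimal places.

X̄ = (397.8 + 376.5 + 384.3 + 370.6 + 393.6 + 374.8 + 387.8 + 387.2 + 385.9 + 391.5 + 387.3 + 381.7) / 12 = 384.9167
Moving ranges: 21.3, 7.8, 13.7, 23.0, 18.8, 13.0, 0.6, 1.3, 5.6, 4.2, 5.6; M̄R̄ = 114.9000 / 11 = 10.4455
UCL = X̄ + 3·M̄R̄/d₂ = 384.9167 + 3 × 10.4455 / 1.128 = 412.6971

412.70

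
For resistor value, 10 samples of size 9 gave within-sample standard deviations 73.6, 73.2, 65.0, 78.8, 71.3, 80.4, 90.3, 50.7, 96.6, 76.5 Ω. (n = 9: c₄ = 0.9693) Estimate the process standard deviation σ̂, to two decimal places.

78.04

s̄ = (73.6 + 73.2 + 65.0 + 78.8 + 71.3 + 80.4 + 90.3 + 50.7 + 96.6 + 76.5) / 10 = 75.6400
σ̂ = s̄ / c₄ = 75.6400 / 0.9693 = 78.0357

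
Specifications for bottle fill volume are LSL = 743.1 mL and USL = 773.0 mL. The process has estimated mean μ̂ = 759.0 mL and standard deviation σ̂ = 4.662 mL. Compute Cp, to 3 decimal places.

1.069

Cp = (USL − LSL) / (6σ̂) = (773.0 − 743.1) / (6 × 4.662) = 29.9000 / 27.9720 = 1.0689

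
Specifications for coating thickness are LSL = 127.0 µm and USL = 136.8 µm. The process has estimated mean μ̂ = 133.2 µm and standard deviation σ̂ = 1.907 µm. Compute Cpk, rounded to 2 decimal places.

0.63

Cpu = (USL − μ̂) / (3σ̂) = (136.8 − 133.2) / (3 × 1.907) = 0.6293; Cpl = (μ̂ − LSL) / (3σ̂) = (133.2 − 127.0) / (3 × 1.907) = 1.0837; Cpk = min(Cpu, Cpl) = 0.6293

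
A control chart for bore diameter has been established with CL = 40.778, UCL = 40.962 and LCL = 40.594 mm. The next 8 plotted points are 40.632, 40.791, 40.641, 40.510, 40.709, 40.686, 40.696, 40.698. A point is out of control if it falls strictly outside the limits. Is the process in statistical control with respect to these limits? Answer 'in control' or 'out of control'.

out of control

Compare each point to [40.594, 40.962]: sample 4 = 40.510 < LCL.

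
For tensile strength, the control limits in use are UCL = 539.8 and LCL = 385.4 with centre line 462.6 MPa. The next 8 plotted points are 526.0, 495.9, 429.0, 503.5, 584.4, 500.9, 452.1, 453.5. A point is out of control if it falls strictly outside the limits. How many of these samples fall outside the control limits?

Compare each point to [385.4, 539.8]: sample 5 = 584.4 > UCL.

1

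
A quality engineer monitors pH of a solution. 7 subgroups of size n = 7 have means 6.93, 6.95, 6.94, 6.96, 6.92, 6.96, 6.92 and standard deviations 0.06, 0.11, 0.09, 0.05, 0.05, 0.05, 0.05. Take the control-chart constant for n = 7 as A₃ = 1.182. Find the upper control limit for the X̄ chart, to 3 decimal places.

7.018

X̄̄ = (6.93 + 6.95 + 6.94 + 6.96 + 6.92 + 6.96 + 6.92) / 7 = 6.9400
s̄ = (0.06 + 0.11 + 0.09 + 0.05 + 0.05 + 0.05 + 0.05) / 7 = 0.0657
UCL = X̄̄ + A₃·s̄ = 6.9400 + 1.182 × 0.0657 = 7.0177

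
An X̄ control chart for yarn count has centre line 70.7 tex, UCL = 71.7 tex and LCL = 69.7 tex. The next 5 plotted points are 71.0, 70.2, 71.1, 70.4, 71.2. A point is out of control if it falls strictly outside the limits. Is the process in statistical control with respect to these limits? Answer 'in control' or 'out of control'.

All 5 points lie within [69.7, 71.7].

in control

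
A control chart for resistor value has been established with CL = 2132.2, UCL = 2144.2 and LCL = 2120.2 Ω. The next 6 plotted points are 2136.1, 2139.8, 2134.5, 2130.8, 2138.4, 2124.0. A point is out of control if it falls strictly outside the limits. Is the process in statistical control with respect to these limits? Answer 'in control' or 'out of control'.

in control

All 6 points lie within [2120.2, 2144.2].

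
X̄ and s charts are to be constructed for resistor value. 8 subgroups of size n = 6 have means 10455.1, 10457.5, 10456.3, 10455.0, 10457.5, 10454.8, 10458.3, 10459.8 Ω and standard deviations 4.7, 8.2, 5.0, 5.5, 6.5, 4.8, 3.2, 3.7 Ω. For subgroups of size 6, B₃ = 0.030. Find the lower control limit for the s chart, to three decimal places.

0.156

s̄ = (4.7 + 8.2 + 5.0 + 5.5 + 6.5 + 4.8 + 3.2 + 3.7) / 8 = 5.2000
LCL_s = B₃·s̄ = 0.030 × 5.2000 = 0.1560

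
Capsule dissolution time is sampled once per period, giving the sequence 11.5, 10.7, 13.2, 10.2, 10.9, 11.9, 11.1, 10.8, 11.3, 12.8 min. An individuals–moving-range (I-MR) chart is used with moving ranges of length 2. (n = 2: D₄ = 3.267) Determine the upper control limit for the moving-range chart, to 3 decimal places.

Moving ranges: 0.8, 2.5, 3.0, 0.7, 1.0, 0.8, 0.3, 0.5, 1.5; M̄R̄ = 11.1000 / 9 = 1.2333
UCL_MR = D₄·M̄R̄ = 3.267 × 1.2333 = 4.0293

4.029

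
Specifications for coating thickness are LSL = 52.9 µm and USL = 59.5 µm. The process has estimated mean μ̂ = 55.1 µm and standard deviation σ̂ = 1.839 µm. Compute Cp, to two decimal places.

0.60

Cp = (USL − LSL) / (6σ̂) = (59.5 − 52.9) / (6 × 1.839) = 6.6000 / 11.0340 = 0.5982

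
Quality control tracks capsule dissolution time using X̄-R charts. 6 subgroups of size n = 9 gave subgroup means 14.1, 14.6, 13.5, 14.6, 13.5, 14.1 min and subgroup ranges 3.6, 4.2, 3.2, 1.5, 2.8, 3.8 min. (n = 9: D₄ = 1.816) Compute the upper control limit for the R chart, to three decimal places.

5.781

R̄ = (3.6 + 4.2 + 3.2 + 1.5 + 2.8 + 3.8) / 6 = 19.1000 / 6 = 3.1833
UCL_R = D₄·R̄ = 1.816 × 3.1833 = 5.7809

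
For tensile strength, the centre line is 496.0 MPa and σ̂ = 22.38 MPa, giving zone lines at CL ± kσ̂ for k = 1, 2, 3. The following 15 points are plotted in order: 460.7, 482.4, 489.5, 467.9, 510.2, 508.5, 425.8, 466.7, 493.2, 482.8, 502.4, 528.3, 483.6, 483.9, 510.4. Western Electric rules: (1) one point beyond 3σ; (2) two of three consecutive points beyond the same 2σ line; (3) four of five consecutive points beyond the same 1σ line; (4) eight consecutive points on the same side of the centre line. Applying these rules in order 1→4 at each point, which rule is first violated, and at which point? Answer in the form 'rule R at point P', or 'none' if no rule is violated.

Zone of each point (C = within 1σ̂, B = 1σ̂–2σ̂, A = 2σ̂–3σ̂, * = beyond 3σ̂; sign = side of CL): 1:-B, 2:-C, 3:-C, 4:-B, 5:+C, 6:+C, 7:-*, 8:-B, 9:-C, 10:-C, 11:+C, 12:+B, 13:-C, 14:-C, 15:+C
Rule 1 (one point beyond the 3σ limits) is satisfied at point 7.

rule 1 at point 7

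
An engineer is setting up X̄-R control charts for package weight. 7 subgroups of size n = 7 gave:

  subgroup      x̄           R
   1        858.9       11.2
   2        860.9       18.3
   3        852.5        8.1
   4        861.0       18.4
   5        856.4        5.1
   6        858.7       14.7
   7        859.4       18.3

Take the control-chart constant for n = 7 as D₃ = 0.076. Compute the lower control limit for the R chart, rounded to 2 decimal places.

1.02

R̄ = (11.2 + 18.3 + 8.1 + 18.4 + 5.1 + 14.7 + 18.3) / 7 = 94.1000 / 7 = 13.4429
LCL_R = D₃·R̄ = 0.076 × 13.4429 = 1.0217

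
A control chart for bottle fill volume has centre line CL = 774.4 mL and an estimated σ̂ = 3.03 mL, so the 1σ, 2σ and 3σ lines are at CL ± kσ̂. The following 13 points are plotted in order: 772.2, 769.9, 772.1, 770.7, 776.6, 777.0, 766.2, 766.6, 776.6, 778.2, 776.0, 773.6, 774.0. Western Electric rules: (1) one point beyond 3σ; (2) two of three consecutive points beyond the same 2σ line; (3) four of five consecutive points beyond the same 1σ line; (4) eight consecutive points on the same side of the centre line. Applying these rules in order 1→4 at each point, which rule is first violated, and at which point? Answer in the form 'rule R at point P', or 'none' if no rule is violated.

Zone of each point (C = within 1σ̂, B = 1σ̂–2σ̂, A = 2σ̂–3σ̂, * = beyond 3σ̂; sign = side of CL): 1:-C, 2:-B, 3:-C, 4:-B, 5:+C, 6:+C, 7:-A, 8:-A, 9:+C, 10:+B, 11:+C, 12:-C, 13:-C
Rule 2 (two of three consecutive points beyond the same 2σ limit) is satisfied at point 8.

rule 2 at point 8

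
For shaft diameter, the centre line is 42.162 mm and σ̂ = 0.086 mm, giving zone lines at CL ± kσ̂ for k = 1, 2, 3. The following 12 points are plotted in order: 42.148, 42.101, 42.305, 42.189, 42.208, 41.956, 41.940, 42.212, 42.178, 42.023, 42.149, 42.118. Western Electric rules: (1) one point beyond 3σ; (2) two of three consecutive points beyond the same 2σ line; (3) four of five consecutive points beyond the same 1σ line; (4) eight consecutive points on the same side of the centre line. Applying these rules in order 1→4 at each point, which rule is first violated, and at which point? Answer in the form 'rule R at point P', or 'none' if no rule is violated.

rule 2 at point 7

Zone of each point (C = within 1σ̂, B = 1σ̂–2σ̂, A = 2σ̂–3σ̂, * = beyond 3σ̂; sign = side of CL): 1:-C, 2:-C, 3:+B, 4:+C, 5:+C, 6:-A, 7:-A, 8:+C, 9:+C, 10:-B, 11:-C, 12:-C
Rule 2 (two of three consecutive points beyond the same 2σ limit) is satisfied at point 7.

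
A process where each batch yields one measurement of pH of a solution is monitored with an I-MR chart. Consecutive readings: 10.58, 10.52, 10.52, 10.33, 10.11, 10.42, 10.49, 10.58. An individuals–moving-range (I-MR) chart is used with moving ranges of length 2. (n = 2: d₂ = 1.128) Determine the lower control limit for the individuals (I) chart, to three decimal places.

X̄ = (10.58 + 10.52 + 10.52 + 10.33 + 10.11 + 10.42 + 10.49 + 10.58) / 8 = 10.4437
Moving ranges: 0.06, 0.00, 0.19, 0.22, 0.31, 0.07, 0.09; M̄R̄ = 0.9400 / 7 = 0.1343
LCL = X̄ − 3·M̄R̄/d₂ = 10.4437 − 3 × 0.1343 / 1.128 = 10.0866

10.087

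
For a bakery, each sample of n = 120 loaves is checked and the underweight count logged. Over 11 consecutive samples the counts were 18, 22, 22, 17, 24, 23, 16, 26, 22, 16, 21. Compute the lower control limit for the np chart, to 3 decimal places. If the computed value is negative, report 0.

p̄ = Σdᵢ / (k·n) = 227 / (11 × 120) = 0.17197
LCL = np̄ − 3·√(np̄(1−p̄)) = 20.6364 − 3 × 4.1337 = 8.2352

8.235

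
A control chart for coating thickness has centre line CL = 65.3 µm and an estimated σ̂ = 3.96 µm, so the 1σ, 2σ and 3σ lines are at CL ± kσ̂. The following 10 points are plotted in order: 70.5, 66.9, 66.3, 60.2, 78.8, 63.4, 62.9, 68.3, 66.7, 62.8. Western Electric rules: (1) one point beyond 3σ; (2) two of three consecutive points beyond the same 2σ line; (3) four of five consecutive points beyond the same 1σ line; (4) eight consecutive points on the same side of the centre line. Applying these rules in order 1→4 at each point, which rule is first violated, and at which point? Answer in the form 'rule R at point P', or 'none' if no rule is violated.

rule 1 at point 5

Zone of each point (C = within 1σ̂, B = 1σ̂–2σ̂, A = 2σ̂–3σ̂, * = beyond 3σ̂; sign = side of CL): 1:+B, 2:+C, 3:+C, 4:-B, 5:+*, 6:-C, 7:-C, 8:+C, 9:+C, 10:-C
Rule 1 (one point beyond the 3σ limits) is satisfied at point 5.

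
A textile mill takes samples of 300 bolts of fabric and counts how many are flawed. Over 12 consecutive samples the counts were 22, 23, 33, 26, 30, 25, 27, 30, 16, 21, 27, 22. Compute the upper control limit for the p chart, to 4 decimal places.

0.1319

p̄ = Σdᵢ / (k·n) = 302 / (12 × 300) = 0.08389
UCL = p̄ + 3·√(p̄(1−p̄)/n) = 0.08389 + 3 × √(0.08389×0.91611/300) = 0.08389 + 3 × 0.01601 = 0.13190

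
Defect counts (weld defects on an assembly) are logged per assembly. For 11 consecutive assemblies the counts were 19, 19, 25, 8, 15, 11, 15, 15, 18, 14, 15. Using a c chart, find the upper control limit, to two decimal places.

c̄ = (19 + 19 + 25 + 8 + 15 + 11 + 15 + 15 + 18 + 14 + 15) / 11 = 174 / 11 = 15.8182
UCL = c̄ + 3√c̄ = 15.8182 + 3 × √15.8182 = 15.8182 + 3 × 3.9772 = 27.7498

27.75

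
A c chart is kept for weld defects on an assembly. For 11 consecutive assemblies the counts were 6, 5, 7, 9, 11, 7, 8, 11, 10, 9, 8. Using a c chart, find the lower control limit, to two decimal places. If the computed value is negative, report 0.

c̄ = (6 + 5 + 7 + 9 + 11 + 7 + 8 + 11 + 10 + 9 + 8) / 11 = 91 / 11 = 8.2727
LCL = c̄ − 3√c̄ = 8.2727 − 3 × 2.8762 = -0.3560 → 0 (cannot be negative)

0.00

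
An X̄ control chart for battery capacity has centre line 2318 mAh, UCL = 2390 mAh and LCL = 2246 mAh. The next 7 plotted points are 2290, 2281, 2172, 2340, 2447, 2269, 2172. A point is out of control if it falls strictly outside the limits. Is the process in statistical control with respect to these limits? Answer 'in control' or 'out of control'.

Compare each point to [2246, 2390]: sample 3 = 2172 < LCL; sample 5 = 2447 > UCL; sample 7 = 2172 < LCL.

out of control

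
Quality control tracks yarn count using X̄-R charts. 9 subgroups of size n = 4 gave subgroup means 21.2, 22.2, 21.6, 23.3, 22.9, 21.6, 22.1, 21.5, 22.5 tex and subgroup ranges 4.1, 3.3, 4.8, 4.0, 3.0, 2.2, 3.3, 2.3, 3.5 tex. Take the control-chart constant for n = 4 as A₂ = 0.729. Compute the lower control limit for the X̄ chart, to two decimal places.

X̄̄ = (21.2 + 22.2 + 21.6 + 23.3 + 22.9 + 21.6 + 22.1 + 21.5 + 22.5) / 9 = 198.9000 / 9 = 22.1000
R̄ = (4.1 + 3.3 + 4.8 + 4.0 + 3.0 + 2.2 + 3.3 + 2.3 + 3.5) / 9 = 30.5000 / 9 = 3.3889
LCL = X̄̄ − A₂·R̄ = 22.1000 − 0.729 × 3.3889 = 19.6295

19.63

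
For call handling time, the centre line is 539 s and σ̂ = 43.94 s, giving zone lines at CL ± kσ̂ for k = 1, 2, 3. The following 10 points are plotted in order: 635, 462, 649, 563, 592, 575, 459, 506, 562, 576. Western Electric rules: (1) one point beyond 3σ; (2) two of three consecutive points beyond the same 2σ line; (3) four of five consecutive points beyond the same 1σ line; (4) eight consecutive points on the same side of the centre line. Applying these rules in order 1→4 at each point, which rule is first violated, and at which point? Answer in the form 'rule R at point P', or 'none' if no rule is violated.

Zone of each point (C = within 1σ̂, B = 1σ̂–2σ̂, A = 2σ̂–3σ̂, * = beyond 3σ̂; sign = side of CL): 1:+A, 2:-B, 3:+A, 4:+C, 5:+B, 6:+C, 7:-B, 8:-C, 9:+C, 10:+C
Rule 2 (two of three consecutive points beyond the same 2σ limit) is satisfied at point 3.

rule 2 at point 3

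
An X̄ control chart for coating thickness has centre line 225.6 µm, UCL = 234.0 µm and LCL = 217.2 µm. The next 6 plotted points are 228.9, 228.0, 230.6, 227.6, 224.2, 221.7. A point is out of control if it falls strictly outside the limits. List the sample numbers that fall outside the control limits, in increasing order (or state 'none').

none

All 6 points lie within [217.2, 234.0].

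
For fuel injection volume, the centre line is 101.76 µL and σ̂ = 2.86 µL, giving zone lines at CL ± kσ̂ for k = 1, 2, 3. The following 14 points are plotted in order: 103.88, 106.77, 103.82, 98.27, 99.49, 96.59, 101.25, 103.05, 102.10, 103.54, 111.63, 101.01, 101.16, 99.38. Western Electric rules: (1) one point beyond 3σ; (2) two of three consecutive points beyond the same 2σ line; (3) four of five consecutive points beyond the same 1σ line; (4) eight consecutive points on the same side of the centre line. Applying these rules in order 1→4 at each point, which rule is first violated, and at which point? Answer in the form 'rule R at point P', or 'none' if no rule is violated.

Zone of each point (C = within 1σ̂, B = 1σ̂–2σ̂, A = 2σ̂–3σ̂, * = beyond 3σ̂; sign = side of CL): 1:+C, 2:+B, 3:+C, 4:-B, 5:-C, 6:-B, 7:-C, 8:+C, 9:+C, 10:+C, 11:+*, 12:-C, 13:-C, 14:-C
Rule 1 (one point beyond the 3σ limits) is satisfied at point 11.

rule 1 at point 11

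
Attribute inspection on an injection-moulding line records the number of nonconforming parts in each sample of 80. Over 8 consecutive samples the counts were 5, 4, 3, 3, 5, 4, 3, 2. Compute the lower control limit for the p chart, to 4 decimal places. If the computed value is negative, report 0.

p̄ = Σdᵢ / (k·n) = 29 / (8 × 80) = 0.04531
LCL = p̄ − 3·√(p̄(1−p̄)/n) = 0.04531 − 3 × 0.02325 = -0.02445 → 0 (negative, so LCL = 0)

0.0000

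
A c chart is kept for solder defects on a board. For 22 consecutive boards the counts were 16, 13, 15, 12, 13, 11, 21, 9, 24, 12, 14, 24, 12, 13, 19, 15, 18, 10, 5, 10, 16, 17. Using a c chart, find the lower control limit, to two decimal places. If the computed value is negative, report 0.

c̄ = (16 + 13 + 15 + 12 + 13 + 11 + 21 + 9 + 24 + 12 + 14 + 24 + 12 + 13 + 19 + 15 + 18 + 10 + 5 + 10 + 16 + 17) / 22 = 319 / 22 = 14.5000
LCL = c̄ − 3√c̄ = 14.5000 − 3 × 3.8079 = 3.0763

3.08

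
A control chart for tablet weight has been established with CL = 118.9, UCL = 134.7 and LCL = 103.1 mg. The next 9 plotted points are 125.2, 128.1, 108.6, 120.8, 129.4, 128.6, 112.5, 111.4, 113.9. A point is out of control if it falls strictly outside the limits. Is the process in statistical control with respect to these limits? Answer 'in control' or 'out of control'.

All 9 points lie within [103.1, 134.7].

in control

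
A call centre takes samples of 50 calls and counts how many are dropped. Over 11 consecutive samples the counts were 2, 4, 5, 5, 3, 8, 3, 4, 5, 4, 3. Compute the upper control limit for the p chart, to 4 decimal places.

0.2011

p̄ = Σdᵢ / (k·n) = 46 / (11 × 50) = 0.08364
UCL = p̄ + 3·√(p̄(1−p̄)/n) = 0.08364 + 3 × √(0.08364×0.91636/50) = 0.08364 + 3 × 0.03915 = 0.20109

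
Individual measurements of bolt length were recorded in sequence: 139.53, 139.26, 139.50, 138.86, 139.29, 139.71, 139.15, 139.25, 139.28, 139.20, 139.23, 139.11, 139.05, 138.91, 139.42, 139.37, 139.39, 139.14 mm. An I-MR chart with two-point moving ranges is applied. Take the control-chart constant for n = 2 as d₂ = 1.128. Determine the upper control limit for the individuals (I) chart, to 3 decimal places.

X̄ = (139.53 + 139.26 + 139.50 + 138.86 + 139.29 + 139.71 + 139.15 + 139.25 + 139.28 + 139.20 + 139.23 + 139.11 + 139.05 + 138.91 + 139.42 + 139.37 + 139.39 + 139.14) / 18 = 139.2583
Moving ranges: 0.27, 0.24, 0.64, 0.43, 0.42, 0.56, 0.10, 0.03, 0.08, 0.03, 0.12, 0.06, 0.14, 0.51, 0.05, 0.02, 0.25; M̄R̄ = 3.9500 / 17 = 0.2324
UCL = X̄ + 3·M̄R̄/d₂ = 139.2583 + 3 × 0.2324 / 1.128 = 139.8763

139.876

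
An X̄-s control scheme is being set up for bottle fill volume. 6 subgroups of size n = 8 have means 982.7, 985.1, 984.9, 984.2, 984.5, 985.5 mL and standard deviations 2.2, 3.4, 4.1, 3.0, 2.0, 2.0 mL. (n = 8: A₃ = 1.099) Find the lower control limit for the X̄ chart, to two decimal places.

981.42

X̄̄ = (982.7 + 985.1 + 984.9 + 984.2 + 984.5 + 985.5) / 6 = 984.4833
s̄ = (2.2 + 3.4 + 4.1 + 3.0 + 2.0 + 2.0) / 6 = 2.7833
LCL = X̄̄ − A₃·s̄ = 984.4833 − 1.099 × 2.7833 = 981.4244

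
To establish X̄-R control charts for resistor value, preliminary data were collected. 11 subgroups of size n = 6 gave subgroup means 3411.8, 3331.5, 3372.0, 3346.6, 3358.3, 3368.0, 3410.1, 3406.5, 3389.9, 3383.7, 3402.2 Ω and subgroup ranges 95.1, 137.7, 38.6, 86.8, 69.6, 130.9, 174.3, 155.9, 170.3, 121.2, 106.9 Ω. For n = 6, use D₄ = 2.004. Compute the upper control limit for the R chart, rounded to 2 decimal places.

234.52

R̄ = (95.1 + 137.7 + 38.6 + 86.8 + 69.6 + 130.9 + 174.3 + 155.9 + 170.3 + 121.2 + 106.9) / 11 = 1287.3000 / 11 = 117.0273
UCL_R = D₄·R̄ = 2.004 × 117.0273 = 234.5227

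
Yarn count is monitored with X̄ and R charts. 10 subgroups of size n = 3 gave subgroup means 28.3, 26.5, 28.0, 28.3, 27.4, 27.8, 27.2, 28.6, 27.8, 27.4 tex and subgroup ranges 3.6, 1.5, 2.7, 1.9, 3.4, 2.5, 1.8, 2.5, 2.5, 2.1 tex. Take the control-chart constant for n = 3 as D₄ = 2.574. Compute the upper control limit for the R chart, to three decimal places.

R̄ = (3.6 + 1.5 + 2.7 + 1.9 + 3.4 + 2.5 + 1.8 + 2.5 + 2.5 + 2.1) / 10 = 24.5000 / 10 = 2.4500
UCL_R = D₄·R̄ = 2.574 × 2.4500 = 6.3063

6.306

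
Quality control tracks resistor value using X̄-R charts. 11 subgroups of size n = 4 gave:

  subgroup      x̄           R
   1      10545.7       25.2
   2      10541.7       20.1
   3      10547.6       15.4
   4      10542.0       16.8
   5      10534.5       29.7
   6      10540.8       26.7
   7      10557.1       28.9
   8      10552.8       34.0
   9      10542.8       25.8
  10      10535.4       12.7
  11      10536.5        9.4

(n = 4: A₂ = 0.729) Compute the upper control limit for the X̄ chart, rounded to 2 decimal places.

10559.57

X̄̄ = (10545.7 + 10541.7 + 10547.6 + 10542.0 + 10534.5 + 10540.8 + 10557.1 + 10552.8 + 10542.8 + 10535.4 + 10536.5) / 11 = 115976.9000 / 11 = 10543.3545
R̄ = (25.2 + 20.1 + 15.4 + 16.8 + 29.7 + 26.7 + 28.9 + 34.0 + 25.8 + 12.7 + 9.4) / 11 = 244.7000 / 11 = 22.2455
UCL = X̄̄ + A₂·R̄ = 10543.3545 + 0.729 × 22.2455 = 10559.5715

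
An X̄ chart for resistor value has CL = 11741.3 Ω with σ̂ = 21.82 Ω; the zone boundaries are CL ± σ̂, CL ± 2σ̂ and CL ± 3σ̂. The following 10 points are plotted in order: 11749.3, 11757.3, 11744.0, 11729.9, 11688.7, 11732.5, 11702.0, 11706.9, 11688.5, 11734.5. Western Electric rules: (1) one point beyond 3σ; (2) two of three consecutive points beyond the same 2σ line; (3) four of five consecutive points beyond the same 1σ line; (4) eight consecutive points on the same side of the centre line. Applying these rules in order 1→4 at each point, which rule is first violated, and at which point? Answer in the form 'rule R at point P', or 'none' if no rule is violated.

rule 3 at point 9

Zone of each point (C = within 1σ̂, B = 1σ̂–2σ̂, A = 2σ̂–3σ̂, * = beyond 3σ̂; sign = side of CL): 1:+C, 2:+C, 3:+C, 4:-C, 5:-A, 6:-C, 7:-B, 8:-B, 9:-A, 10:-C
Rule 3 (four of five consecutive points beyond the same 1σ limit) is satisfied at point 9.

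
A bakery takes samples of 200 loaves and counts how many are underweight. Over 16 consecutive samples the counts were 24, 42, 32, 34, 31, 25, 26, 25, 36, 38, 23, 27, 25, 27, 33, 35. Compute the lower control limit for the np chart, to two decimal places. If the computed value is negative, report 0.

15.00

p̄ = Σdᵢ / (k·n) = 483 / (16 × 200) = 0.15094
LCL = np̄ − 3·√(np̄(1−p̄)) = 30.1875 − 3 × 5.0627 = 14.9994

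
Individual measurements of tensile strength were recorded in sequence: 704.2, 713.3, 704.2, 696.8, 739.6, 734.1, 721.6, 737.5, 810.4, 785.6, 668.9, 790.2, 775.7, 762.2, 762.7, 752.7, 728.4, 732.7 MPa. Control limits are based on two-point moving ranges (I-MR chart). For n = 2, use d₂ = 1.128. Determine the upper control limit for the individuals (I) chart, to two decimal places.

X̄ = (704.2 + 713.3 + 704.2 + 696.8 + 739.6 + 734.1 + 721.6 + 737.5 + 810.4 + 785.6 + 668.9 + 790.2 + 775.7 + 762.2 + 762.7 + 752.7 + 728.4 + 732.7) / 18 = 740.0444
Moving ranges: 9.1, 9.1, 7.4, 42.8, 5.5, 12.5, 15.9, 72.9, 24.8, 116.7, 121.3, 14.5, 13.5, 0.5, 10.0, 24.3, 4.3; M̄R̄ = 505.1000 / 17 = 29.7118
UCL = X̄ + 3·M̄R̄/d₂ = 740.0444 + 3 × 29.7118 / 1.128 = 819.0651

819.07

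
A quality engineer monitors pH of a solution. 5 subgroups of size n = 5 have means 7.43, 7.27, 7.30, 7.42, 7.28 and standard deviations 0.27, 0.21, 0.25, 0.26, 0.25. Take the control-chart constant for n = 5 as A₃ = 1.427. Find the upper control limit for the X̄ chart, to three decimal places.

7.694

X̄̄ = (7.43 + 7.27 + 7.30 + 7.42 + 7.28) / 5 = 7.3400
s̄ = (0.27 + 0.21 + 0.25 + 0.26 + 0.25) / 5 = 0.2480
UCL = X̄̄ + A₃·s̄ = 7.3400 + 1.427 × 0.2480 = 7.6939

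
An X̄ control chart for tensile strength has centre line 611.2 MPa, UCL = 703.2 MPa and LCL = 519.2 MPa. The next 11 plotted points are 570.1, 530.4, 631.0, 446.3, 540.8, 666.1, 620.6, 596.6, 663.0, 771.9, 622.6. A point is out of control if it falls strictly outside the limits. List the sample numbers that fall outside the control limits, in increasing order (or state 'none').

Compare each point to [519.2, 703.2]: sample 4 = 446.3 < LCL; sample 10 = 771.9 > UCL.

4, 10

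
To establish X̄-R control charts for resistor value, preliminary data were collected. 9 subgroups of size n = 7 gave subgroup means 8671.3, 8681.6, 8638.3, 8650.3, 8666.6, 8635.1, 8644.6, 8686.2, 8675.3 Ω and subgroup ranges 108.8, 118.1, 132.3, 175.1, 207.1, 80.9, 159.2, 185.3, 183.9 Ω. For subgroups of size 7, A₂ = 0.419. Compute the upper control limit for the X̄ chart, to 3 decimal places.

X̄̄ = (8671.3 + 8681.6 + 8638.3 + 8650.3 + 8666.6 + 8635.1 + 8644.6 + 8686.2 + 8675.3) / 9 = 77949.3000 / 9 = 8661.0333
R̄ = (108.8 + 118.1 + 132.3 + 175.1 + 207.1 + 80.9 + 159.2 + 185.3 + 183.9) / 9 = 1350.7000 / 9 = 150.0778
UCL = X̄̄ + A₂·R̄ = 8661.0333 + 0.419 × 150.0778 = 8723.9159

8723.916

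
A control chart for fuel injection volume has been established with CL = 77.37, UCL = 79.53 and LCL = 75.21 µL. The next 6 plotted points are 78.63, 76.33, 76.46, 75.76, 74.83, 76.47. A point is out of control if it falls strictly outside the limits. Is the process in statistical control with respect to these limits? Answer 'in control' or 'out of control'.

out of control

Compare each point to [75.21, 79.53]: sample 5 = 74.83 < LCL.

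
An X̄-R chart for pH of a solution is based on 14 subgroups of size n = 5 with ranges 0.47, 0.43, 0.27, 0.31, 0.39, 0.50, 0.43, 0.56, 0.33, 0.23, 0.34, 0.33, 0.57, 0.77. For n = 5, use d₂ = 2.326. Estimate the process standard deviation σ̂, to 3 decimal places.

R̄ = (0.47 + 0.43 + 0.27 + 0.31 + 0.39 + 0.50 + 0.43 + 0.56 + 0.33 + 0.23 + 0.34 + 0.33 + 0.57 + 0.77) / 14 = 0.4236
σ̂ = R̄ / d₂ = 0.4236 / 2.326 = 0.1821

0.182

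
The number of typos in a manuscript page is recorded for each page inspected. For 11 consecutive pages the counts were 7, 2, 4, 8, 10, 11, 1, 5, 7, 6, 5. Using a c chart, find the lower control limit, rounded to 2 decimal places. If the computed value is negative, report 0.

c̄ = (7 + 2 + 4 + 8 + 10 + 11 + 1 + 5 + 7 + 6 + 5) / 11 = 66 / 11 = 6.0000
LCL = c̄ − 3√c̄ = 6.0000 − 3 × 2.4495 = -1.3485 → 0 (cannot be negative)

0.00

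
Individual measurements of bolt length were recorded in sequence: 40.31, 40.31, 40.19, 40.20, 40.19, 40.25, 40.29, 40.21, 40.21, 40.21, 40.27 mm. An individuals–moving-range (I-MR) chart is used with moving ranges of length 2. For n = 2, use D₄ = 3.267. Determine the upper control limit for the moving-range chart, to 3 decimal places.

0.124

Moving ranges: 0.00, 0.12, 0.01, 0.01, 0.06, 0.04, 0.08, 0.00, 0.00, 0.06; M̄R̄ = 0.3800 / 10 = 0.0380
UCL_MR = D₄·M̄R̄ = 3.267 × 0.0380 = 0.1241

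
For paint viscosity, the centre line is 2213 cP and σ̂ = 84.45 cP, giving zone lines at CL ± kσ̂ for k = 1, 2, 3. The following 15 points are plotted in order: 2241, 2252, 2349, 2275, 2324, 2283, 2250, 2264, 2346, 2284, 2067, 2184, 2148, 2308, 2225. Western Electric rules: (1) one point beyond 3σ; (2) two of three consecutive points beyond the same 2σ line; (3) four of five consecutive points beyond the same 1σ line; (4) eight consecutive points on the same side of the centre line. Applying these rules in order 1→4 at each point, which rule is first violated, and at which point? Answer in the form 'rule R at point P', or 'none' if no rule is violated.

rule 4 at point 8

Zone of each point (C = within 1σ̂, B = 1σ̂–2σ̂, A = 2σ̂–3σ̂, * = beyond 3σ̂; sign = side of CL): 1:+C, 2:+C, 3:+B, 4:+C, 5:+B, 6:+C, 7:+C, 8:+C, 9:+B, 10:+C, 11:-B, 12:-C, 13:-C, 14:+B, 15:+C
Rule 4 (eight consecutive points on the same side of the centre line) is satisfied at point 8.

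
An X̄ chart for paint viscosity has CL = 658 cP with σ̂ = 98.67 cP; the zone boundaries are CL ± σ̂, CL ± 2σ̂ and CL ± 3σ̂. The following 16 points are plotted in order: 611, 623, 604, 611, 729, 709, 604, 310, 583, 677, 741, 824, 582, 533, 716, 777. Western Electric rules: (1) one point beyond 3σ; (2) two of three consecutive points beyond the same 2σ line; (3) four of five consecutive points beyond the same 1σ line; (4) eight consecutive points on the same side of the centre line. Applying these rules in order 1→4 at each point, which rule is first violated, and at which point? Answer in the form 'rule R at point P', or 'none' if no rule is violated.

Zone of each point (C = within 1σ̂, B = 1σ̂–2σ̂, A = 2σ̂–3σ̂, * = beyond 3σ̂; sign = side of CL): 1:-C, 2:-C, 3:-C, 4:-C, 5:+C, 6:+C, 7:-C, 8:-*, 9:-C, 10:+C, 11:+C, 12:+B, 13:-C, 14:-B, 15:+C, 16:+B
Rule 1 (one point beyond the 3σ limits) is satisfied at point 8.

rule 1 at point 8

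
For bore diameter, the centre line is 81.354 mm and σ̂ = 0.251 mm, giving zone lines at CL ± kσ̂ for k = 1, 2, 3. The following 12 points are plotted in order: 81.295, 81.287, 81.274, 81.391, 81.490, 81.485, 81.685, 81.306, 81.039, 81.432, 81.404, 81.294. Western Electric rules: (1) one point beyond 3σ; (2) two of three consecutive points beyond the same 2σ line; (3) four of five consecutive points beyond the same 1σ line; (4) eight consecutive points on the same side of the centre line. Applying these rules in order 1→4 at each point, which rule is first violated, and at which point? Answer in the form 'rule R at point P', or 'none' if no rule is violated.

Zone of each point (C = within 1σ̂, B = 1σ̂–2σ̂, A = 2σ̂–3σ̂, * = beyond 3σ̂; sign = side of CL): 1:-C, 2:-C, 3:-C, 4:+C, 5:+C, 6:+C, 7:+B, 8:-C, 9:-B, 10:+C, 11:+C, 12:-C
No rule fires across all 12 points.

none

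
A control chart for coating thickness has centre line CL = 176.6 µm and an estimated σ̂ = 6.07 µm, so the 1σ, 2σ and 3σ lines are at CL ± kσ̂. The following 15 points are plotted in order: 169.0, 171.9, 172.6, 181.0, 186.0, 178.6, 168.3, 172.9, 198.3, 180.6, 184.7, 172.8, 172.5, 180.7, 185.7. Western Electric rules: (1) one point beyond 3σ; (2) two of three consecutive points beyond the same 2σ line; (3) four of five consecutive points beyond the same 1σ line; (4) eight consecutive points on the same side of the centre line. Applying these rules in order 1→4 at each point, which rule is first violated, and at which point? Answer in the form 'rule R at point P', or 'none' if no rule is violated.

Zone of each point (C = within 1σ̂, B = 1σ̂–2σ̂, A = 2σ̂–3σ̂, * = beyond 3σ̂; sign = side of CL): 1:-B, 2:-C, 3:-C, 4:+C, 5:+B, 6:+C, 7:-B, 8:-C, 9:+*, 10:+C, 11:+B, 12:-C, 13:-C, 14:+C, 15:+B
Rule 1 (one point beyond the 3σ limits) is satisfied at point 9.

rule 1 at point 9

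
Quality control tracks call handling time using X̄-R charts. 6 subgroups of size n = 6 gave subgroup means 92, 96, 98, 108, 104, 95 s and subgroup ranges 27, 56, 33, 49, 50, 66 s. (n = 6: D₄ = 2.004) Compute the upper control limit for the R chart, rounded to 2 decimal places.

93.85

R̄ = (27 + 56 + 33 + 49 + 50 + 66) / 6 = 281.0000 / 6 = 46.8333
UCL_R = D₄·R̄ = 2.004 × 46.8333 = 93.8540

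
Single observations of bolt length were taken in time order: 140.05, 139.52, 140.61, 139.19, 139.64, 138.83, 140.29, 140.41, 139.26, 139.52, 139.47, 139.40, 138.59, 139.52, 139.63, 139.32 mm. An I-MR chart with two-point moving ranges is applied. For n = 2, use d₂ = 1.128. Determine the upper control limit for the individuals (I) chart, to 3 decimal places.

X̄ = (140.05 + 139.52 + 140.61 + 139.19 + 139.64 + 138.83 + 140.29 + 140.41 + 139.26 + 139.52 + 139.47 + 139.40 + 138.59 + 139.52 + 139.63 + 139.32) / 16 = 139.5781
Moving ranges: 0.53, 1.09, 1.42, 0.45, 0.81, 1.46, 0.12, 1.15, 0.26, 0.05, 0.07, 0.81, 0.93, 0.11, 0.31; M̄R̄ = 9.5700 / 15 = 0.6380
UCL = X̄ + 3·M̄R̄/d₂ = 139.5781 + 3 × 0.6380 / 1.128 = 141.2749

141.275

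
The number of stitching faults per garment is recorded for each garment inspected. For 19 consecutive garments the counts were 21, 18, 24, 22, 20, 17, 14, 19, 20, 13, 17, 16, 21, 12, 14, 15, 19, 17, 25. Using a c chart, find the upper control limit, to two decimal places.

c̄ = (21 + 18 + 24 + 22 + 20 + 17 + 14 + 19 + 20 + 13 + 17 + 16 + 21 + 12 + 14 + 15 + 19 + 17 + 25) / 19 = 344 / 19 = 18.1053
UCL = c̄ + 3√c̄ = 18.1053 + 3 × √18.1053 = 18.1053 + 3 × 4.2550 = 30.8703

30.87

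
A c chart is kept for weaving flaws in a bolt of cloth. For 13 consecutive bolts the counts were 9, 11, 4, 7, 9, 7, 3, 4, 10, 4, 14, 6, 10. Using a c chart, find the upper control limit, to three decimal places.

15.775

c̄ = (9 + 11 + 4 + 7 + 9 + 7 + 3 + 4 + 10 + 4 + 14 + 6 + 10) / 13 = 98 / 13 = 7.5385
UCL = c̄ + 3√c̄ = 7.5385 + 3 × √7.5385 = 7.5385 + 3 × 2.7456 = 15.7753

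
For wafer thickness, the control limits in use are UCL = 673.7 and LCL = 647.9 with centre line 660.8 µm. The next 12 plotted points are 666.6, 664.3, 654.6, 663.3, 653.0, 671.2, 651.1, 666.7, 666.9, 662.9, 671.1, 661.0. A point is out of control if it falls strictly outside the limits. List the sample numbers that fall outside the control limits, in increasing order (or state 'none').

none

All 12 points lie within [647.9, 673.7].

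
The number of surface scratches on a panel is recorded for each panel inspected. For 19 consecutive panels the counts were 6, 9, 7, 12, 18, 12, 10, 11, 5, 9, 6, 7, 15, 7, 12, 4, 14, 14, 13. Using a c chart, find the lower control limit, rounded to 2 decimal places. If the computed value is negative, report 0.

0.54

c̄ = (6 + 9 + 7 + 12 + 18 + 12 + 10 + 11 + 5 + 9 + 6 + 7 + 15 + 7 + 12 + 4 + 14 + 14 + 13) / 19 = 191 / 19 = 10.0526
LCL = c̄ − 3√c̄ = 10.0526 − 3 × 3.1706 = 0.5409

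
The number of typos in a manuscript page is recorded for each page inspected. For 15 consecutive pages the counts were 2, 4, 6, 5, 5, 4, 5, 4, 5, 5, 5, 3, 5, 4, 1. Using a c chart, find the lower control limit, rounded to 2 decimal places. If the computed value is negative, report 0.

c̄ = (2 + 4 + 6 + 5 + 5 + 4 + 5 + 4 + 5 + 5 + 5 + 3 + 5 + 4 + 1) / 15 = 63 / 15 = 4.2000
LCL = c̄ − 3√c̄ = 4.2000 − 3 × 2.0494 = -1.9482 → 0 (cannot be negative)

0.00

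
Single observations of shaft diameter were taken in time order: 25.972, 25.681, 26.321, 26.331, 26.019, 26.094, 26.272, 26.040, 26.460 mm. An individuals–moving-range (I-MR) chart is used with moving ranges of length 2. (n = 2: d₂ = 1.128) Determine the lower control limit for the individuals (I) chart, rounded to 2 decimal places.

X̄ = (25.972 + 25.681 + 26.321 + 26.331 + 26.019 + 26.094 + 26.272 + 26.040 + 26.460) / 9 = 26.1322
Moving ranges: 0.291, 0.640, 0.010, 0.312, 0.075, 0.178, 0.232, 0.420; M̄R̄ = 2.1580 / 8 = 0.2697
LCL = X̄ − 3·M̄R̄/d₂ = 26.1322 − 3 × 0.2697 / 1.128 = 25.4148

25.41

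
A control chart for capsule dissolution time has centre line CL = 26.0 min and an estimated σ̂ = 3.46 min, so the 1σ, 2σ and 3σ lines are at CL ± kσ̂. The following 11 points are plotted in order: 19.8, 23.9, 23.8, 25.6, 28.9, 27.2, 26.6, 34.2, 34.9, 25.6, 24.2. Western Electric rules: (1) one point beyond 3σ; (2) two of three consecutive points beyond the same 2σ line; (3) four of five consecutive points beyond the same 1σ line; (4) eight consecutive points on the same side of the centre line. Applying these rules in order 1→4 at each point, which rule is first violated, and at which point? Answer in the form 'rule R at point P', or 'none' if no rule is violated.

rule 2 at point 9

Zone of each point (C = within 1σ̂, B = 1σ̂–2σ̂, A = 2σ̂–3σ̂, * = beyond 3σ̂; sign = side of CL): 1:-B, 2:-C, 3:-C, 4:-C, 5:+C, 6:+C, 7:+C, 8:+A, 9:+A, 10:-C, 11:-C
Rule 2 (two of three consecutive points beyond the same 2σ limit) is satisfied at point 9.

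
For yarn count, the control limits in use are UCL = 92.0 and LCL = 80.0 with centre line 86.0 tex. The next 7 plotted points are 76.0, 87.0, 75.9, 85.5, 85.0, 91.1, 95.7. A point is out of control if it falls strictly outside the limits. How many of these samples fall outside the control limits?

3

Compare each point to [80.0, 92.0]: sample 1 = 76.0 < LCL; sample 3 = 75.9 < LCL; sample 7 = 95.7 > UCL.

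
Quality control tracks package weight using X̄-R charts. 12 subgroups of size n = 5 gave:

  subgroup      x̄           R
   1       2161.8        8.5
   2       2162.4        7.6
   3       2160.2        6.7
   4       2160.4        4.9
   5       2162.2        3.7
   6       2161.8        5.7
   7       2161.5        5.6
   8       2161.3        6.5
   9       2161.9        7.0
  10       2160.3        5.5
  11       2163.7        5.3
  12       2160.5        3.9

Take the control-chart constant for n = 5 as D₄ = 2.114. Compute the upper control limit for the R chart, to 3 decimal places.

12.490

R̄ = (8.5 + 7.6 + 6.7 + 4.9 + 3.7 + 5.7 + 5.6 + 6.5 + 7.0 + 5.5 + 5.3 + 3.9) / 12 = 70.9000 / 12 = 5.9083
UCL_R = D₄·R̄ = 2.114 × 5.9083 = 12.4902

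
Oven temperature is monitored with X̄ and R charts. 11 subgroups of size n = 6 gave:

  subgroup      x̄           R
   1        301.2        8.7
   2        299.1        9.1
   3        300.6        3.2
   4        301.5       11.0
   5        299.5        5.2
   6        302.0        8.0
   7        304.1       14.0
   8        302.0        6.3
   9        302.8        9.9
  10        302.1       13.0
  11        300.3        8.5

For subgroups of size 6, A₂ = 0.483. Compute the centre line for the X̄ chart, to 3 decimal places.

X̄̄ = (301.2 + 299.1 + 300.6 + 301.5 + 299.5 + 302.0 + 304.1 + 302.0 + 302.8 + 302.1 + 300.3) / 11 = 3315.2000 / 11 = 301.3818
CL = X̄̄ = 301.3818

301.382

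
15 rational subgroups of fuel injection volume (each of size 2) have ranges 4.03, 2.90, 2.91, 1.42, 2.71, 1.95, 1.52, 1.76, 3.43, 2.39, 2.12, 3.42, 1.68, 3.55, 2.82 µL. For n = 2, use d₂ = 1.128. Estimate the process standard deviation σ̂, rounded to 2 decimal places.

R̄ = (4.03 + 2.90 + 2.91 + 1.42 + 2.71 + 1.95 + 1.52 + 1.76 + 3.43 + 2.39 + 2.12 + 3.42 + 1.68 + 3.55 + 2.82) / 15 = 2.5740
σ̂ = R̄ / d₂ = 2.5740 / 1.128 = 2.2819

2.28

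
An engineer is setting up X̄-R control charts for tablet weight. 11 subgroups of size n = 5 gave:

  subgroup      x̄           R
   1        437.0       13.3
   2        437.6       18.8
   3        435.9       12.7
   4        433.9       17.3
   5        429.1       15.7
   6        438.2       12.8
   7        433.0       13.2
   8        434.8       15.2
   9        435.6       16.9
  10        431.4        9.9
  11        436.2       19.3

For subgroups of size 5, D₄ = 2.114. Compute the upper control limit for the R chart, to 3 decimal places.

31.729

R̄ = (13.3 + 18.8 + 12.7 + 17.3 + 15.7 + 12.8 + 13.2 + 15.2 + 16.9 + 9.9 + 19.3) / 11 = 165.1000 / 11 = 15.0091
UCL_R = D₄·R̄ = 2.114 × 15.0091 = 31.7292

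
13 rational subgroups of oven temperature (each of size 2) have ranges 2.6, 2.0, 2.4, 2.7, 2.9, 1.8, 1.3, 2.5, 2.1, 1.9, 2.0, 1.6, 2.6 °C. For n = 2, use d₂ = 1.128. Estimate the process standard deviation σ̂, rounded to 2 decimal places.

1.94

R̄ = (2.6 + 2.0 + 2.4 + 2.7 + 2.9 + 1.8 + 1.3 + 2.5 + 2.1 + 1.9 + 2.0 + 1.6 + 2.6) / 13 = 2.1846
σ̂ = R̄ / d₂ = 2.1846 / 1.128 = 1.9367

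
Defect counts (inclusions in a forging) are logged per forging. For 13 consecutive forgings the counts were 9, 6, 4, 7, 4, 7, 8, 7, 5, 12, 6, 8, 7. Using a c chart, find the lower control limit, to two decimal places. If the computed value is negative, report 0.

0.00

c̄ = (9 + 6 + 4 + 7 + 4 + 7 + 8 + 7 + 5 + 12 + 6 + 8 + 7) / 13 = 90 / 13 = 6.9231
LCL = c̄ − 3√c̄ = 6.9231 − 3 × 2.6312 = -0.9704 → 0 (cannot be negative)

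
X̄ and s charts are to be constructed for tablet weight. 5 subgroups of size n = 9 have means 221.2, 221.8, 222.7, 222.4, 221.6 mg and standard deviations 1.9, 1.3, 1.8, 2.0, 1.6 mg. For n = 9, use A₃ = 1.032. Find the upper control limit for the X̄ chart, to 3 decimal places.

X̄̄ = (221.2 + 221.8 + 222.7 + 222.4 + 221.6) / 5 = 221.9400
s̄ = (1.9 + 1.3 + 1.8 + 2.0 + 1.6) / 5 = 1.7200
UCL = X̄̄ + A₃·s̄ = 221.9400 + 1.032 × 1.7200 = 223.7150

223.715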